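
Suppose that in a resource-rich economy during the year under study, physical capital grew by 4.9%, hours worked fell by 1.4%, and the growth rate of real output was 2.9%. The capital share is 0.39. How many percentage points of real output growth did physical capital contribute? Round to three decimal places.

1.911

Contribution = share × growth = 0.39 × 4.9 = 1.911 pp.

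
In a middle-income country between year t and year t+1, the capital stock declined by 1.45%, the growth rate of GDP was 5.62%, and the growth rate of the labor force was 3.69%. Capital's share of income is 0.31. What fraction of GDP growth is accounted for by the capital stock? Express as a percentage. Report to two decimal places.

-8.00%

The capital stock contributed 0.31 × (-1.45) = -0.4495 pp.
Share of growth = -0.4495 / 5.62 × 100 = -7.9982%.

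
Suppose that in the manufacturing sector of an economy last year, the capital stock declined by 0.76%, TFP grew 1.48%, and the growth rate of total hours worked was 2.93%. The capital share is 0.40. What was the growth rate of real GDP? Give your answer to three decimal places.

Labor's share = 1 − 0.4 = 0.6.
The capital stock: 0.4 × (-0.76) = -0.304 pp.
Total hours worked: 0.6 × 2.93 = 1.758 pp.
Output growth = 1.48 + 1.454 = 2.934%.

2.934%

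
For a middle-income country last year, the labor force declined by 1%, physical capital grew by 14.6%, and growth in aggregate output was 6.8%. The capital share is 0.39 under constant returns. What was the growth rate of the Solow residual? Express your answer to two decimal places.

1.72%

Labor's share = 1 − 0.39 = 0.61.
Physical capital: 0.39 × 14.6 = 5.694 pp.
The labor force: 0.61 × (-1) = -0.61 pp.
TFP growth = 6.8 − 5.084 = 1.716%.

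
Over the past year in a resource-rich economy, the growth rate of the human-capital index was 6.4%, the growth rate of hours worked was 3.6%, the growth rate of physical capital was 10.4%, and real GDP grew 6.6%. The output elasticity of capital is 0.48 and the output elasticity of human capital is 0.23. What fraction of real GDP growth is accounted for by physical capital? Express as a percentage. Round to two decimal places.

Physical capital accounted for 75.64% of growth.

Physical capital contributed 0.48 × 10.4 = 4.992 pp.
Share of growth = 4.992 / 6.6 × 100 = 75.6364%.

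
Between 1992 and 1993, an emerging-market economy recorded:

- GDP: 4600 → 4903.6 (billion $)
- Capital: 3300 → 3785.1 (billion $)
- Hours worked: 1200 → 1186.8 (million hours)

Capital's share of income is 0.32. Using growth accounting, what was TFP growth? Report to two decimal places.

GDP growth = (4903.6 − 4600) / 4600 = 6.6%.
Capital growth = (3785.1 − 3300) / 3300 = 14.7%.
Hours worked growth = (1186.8 − 1200) / 1200 = -1.1%.
Labor's share = 1 − 0.32 = 0.68.
Capital: 0.32 × 14.7 = 4.704 pp.
Hours worked: 0.68 × (-1.1) = -0.748 pp.
TFP growth = 6.6 − 3.956 = 2.644%.

2.64%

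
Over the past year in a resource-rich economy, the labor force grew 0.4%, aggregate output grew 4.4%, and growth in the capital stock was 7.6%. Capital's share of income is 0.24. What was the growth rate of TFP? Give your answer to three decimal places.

Labor's share = 1 − 0.24 = 0.76.
The capital stock: 0.24 × 7.6 = 1.824 pp.
The labor force: 0.76 × 0.4 = 0.304 pp.
TFP growth = 4.4 − 2.128 = 2.272%.

2.272%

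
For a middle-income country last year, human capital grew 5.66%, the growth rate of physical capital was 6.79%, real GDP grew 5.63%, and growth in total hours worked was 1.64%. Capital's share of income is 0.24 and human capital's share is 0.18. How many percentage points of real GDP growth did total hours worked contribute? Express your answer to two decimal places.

Labor's share = 1 − 0.24 − 0.18 = 0.58.
Contribution = share × growth = 0.58 × 1.64 = 0.9512 pp.

0.95 percentage points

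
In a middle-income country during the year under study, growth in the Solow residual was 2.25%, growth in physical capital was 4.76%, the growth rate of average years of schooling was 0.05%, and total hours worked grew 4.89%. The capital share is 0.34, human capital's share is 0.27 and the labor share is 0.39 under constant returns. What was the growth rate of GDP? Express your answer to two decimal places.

GDP growth was 5.79%.

Labor's share = 1 − 0.34 − 0.27 = 0.39.
Physical capital: 0.34 × 4.76 = 1.6184 pp.
Average years of schooling: 0.27 × 0.05 = 0.0135 pp.
Total hours worked: 0.39 × 4.89 = 1.9071 pp.
Output growth = 2.25 + 3.539 = 5.789%.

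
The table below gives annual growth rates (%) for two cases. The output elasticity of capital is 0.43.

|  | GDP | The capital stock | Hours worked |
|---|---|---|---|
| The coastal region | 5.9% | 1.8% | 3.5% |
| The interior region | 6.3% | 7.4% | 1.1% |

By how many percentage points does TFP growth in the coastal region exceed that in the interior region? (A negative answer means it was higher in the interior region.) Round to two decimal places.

Labor's share = 1 − 0.43 = 0.57.
The coastal region: TFP = 5.9 − 0.774 − 1.995 = 3.131%.
The interior region: TFP = 6.3 − 3.182 − 0.627 = 2.491%.
Difference = 3.131 − (2.491) = 0.64 pp.

0.64 percentage points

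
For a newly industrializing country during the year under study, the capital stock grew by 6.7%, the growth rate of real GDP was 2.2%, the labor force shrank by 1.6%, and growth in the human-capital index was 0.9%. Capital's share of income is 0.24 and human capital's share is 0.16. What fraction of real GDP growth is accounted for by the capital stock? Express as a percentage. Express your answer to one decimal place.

The capital stock contributed 0.24 × 6.7 = 1.608 pp.
Share of growth = 1.608 / 2.2 × 100 = 73.091%.

73.1%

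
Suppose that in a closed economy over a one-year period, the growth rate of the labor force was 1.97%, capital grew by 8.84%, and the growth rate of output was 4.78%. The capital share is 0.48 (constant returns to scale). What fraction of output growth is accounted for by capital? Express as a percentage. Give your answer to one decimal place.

Capital contributed 0.48 × 8.84 = 4.2432 pp.
Share of growth = 4.2432 / 4.78 × 100 = 88.77%.

Capital accounted for 88.8% of growth.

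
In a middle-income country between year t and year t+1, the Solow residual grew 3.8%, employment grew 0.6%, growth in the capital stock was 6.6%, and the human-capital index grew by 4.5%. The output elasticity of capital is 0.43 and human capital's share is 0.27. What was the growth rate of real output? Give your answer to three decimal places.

8.033%

Labor's share = 1 − 0.43 − 0.27 = 0.3.
The capital stock: 0.43 × 6.6 = 2.838 pp.
The human-capital index: 0.27 × 4.5 = 1.215 pp.
Employment: 0.3 × 0.6 = 0.18 pp.
Output growth = 3.8 + 4.233 = 8.033%.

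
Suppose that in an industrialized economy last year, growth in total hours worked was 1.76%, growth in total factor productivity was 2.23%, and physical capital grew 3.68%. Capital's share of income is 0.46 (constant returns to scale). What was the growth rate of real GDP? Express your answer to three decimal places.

Labor's share = 1 − 0.46 = 0.54.
Physical capital: 0.46 × 3.68 = 1.6928 pp.
Total hours worked: 0.54 × 1.76 = 0.9504 pp.
Output growth = 2.23 + 2.6432 = 4.8732%.

4.873%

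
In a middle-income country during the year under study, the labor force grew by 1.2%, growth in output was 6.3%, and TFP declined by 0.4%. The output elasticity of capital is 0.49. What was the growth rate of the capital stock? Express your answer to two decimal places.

Labor's share = 1 − 0.49 = 0.51.
gY = gA + 0.51×1.2 + 0.49×g.
0.49×g = 6.3 + 0.4 − 0.612 = 6.088.
g = 6.088 / 0.49 = 12.4245%.

12.42%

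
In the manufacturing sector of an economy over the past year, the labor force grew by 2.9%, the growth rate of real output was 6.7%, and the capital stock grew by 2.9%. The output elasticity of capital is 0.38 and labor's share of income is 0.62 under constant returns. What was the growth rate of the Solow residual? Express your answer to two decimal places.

3.80%

Labor's share = 1 − 0.38 = 0.62.
The capital stock: 0.38 × 2.9 = 1.102 pp.
The labor force: 0.62 × 2.9 = 1.798 pp.
TFP growth = 6.7 − 2.9 = 3.8%.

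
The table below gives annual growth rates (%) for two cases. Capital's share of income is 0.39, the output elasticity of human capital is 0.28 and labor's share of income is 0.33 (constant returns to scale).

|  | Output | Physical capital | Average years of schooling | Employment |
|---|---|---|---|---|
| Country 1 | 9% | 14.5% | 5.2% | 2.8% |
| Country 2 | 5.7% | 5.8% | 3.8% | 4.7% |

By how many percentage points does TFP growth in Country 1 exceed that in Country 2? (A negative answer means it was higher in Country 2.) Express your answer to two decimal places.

0.14 percentage points

Labor's share = 1 − 0.39 − 0.28 = 0.33.
Country 1: TFP = 9 − 5.655 − 1.456 − 0.924 = 0.965%.
Country 2: TFP = 5.7 − 2.262 − 1.064 − 1.551 = 0.823%.
Difference = 0.965 − (0.823) = 0.142 pp.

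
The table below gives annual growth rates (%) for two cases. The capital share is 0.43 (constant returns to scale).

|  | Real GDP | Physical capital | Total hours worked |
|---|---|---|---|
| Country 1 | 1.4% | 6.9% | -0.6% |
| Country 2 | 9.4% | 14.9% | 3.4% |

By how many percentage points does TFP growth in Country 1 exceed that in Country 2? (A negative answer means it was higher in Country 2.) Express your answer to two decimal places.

-2.28 percentage points

Labor's share = 1 − 0.43 = 0.57.
Country 1: TFP = 1.4 − 2.967 + 0.342 = -1.225%.
Country 2: TFP = 9.4 − 6.407 − 1.938 = 1.055%.
Difference = -1.225 − (1.055) = -2.28 pp.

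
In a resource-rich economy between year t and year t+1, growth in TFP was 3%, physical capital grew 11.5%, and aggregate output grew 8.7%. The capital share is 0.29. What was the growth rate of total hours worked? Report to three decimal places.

Total hours worked growth was 3.331%.

Labor's share = 1 − 0.29 = 0.71.
gY = gA + 0.29×11.5 + 0.71×g.
0.71×g = 8.7 − 3 − 3.335 = 2.365.
g = 2.365 / 0.71 = 3.33099%.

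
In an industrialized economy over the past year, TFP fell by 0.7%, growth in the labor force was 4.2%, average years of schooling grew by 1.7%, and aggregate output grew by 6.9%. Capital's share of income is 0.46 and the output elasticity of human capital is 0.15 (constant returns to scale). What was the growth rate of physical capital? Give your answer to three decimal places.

12.407%

Labor's share = 1 − 0.46 − 0.15 = 0.39.
gY = gA + 0.15×1.7 + 0.39×4.2 + 0.46×g.
0.46×g = 6.9 + 0.7 − 1.893 = 5.707.
g = 5.707 / 0.46 = 12.40652%.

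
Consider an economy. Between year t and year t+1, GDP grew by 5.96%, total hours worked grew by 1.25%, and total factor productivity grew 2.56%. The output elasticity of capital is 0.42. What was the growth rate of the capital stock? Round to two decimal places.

Labor's share = 1 − 0.42 = 0.58.
gY = gA + 0.58×1.25 + 0.42×g.
0.42×g = 5.96 − 2.56 − 0.725 = 2.675.
g = 2.675 / 0.42 = 6.369%.

The capital stock growth was 6.37%.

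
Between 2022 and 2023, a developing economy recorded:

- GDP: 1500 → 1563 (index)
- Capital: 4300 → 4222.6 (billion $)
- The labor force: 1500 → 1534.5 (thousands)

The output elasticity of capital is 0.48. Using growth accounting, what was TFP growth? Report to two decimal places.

GDP growth = (1563 − 1500) / 1500 = 4.2%.
Capital growth = (4222.6 − 4300) / 4300 = -1.8%.
The labor force growth = (1534.5 − 1500) / 1500 = 2.3%.
Labor's share = 1 − 0.48 = 0.52.
Capital: 0.48 × (-1.8) = -0.864 pp.
The labor force: 0.52 × 2.3 = 1.196 pp.
TFP growth = 4.2 − 0.332 = 3.868%.

TFP grew 3.87%.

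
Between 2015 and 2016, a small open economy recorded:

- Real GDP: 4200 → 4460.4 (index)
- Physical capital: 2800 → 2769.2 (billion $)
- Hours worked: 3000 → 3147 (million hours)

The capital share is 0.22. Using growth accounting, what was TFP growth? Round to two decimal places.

TFP grew 2.62%.

Real GDP growth = (4460.4 − 4200) / 4200 = 6.2%.
Physical capital growth = (2769.2 − 2800) / 2800 = -1.1%.
Hours worked growth = (3147 − 3000) / 3000 = 4.9%.
Labor's share = 1 − 0.22 = 0.78.
Physical capital: 0.22 × (-1.1) = -0.242 pp.
Hours worked: 0.78 × 4.9 = 3.822 pp.
TFP growth = 6.2 − 3.58 = 2.62%.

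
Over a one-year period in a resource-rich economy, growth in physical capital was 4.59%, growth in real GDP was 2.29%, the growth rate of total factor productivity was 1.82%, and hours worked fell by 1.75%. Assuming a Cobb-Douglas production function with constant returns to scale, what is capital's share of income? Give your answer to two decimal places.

gY = gA + α·gK + (1−α)·gL, so gY − gA − gL = α(gK − gL).
2.29 − 1.82 + 1.75 = α × (4.59 − (-1.75)).
2.22 = 6.34 α, so α = 0.3502.

α = 0.35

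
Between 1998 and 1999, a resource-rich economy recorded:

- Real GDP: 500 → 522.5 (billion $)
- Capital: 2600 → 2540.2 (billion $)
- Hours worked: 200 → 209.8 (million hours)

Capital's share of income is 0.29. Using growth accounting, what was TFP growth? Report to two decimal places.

1.69%

Real GDP growth = (522.5 − 500) / 500 = 4.5%.
Capital growth = (2540.2 − 2600) / 2600 = -2.3%.
Hours worked growth = (209.8 − 200) / 200 = 4.9%.
Labor's share = 1 − 0.29 = 0.71.
Capital: 0.29 × (-2.3) = -0.667 pp.
Hours worked: 0.71 × 4.9 = 3.479 pp.
TFP growth = 4.5 − 2.812 = 1.688%.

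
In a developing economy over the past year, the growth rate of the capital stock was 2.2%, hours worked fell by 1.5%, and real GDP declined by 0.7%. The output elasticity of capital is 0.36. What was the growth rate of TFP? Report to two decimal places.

-0.53%

Labor's share = 1 − 0.36 = 0.64.
The capital stock: 0.36 × 2.2 = 0.792 pp.
Hours worked: 0.64 × (-1.5) = -0.96 pp.
TFP growth = -0.7 + 0.168 = -0.532%.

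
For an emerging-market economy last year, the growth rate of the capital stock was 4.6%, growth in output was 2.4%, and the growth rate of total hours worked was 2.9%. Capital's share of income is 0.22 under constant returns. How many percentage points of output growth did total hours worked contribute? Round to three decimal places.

2.262 percentage points

Labor's share = 1 − 0.22 = 0.78.
Contribution = share × growth = 0.78 × 2.9 = 2.262 pp.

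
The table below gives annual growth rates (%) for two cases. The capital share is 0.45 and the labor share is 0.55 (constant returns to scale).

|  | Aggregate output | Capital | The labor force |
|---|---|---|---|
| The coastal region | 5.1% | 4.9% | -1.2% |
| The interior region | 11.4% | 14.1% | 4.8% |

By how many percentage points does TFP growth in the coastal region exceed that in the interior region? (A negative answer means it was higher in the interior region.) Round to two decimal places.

Labor's share = 1 − 0.45 = 0.55.
The coastal region: TFP = 5.1 − 2.205 + 0.66 = 3.555%.
The interior region: TFP = 11.4 − 6.345 − 2.64 = 2.415%.
Difference = 3.555 − (2.415) = 1.14 pp.

1.14 percentage points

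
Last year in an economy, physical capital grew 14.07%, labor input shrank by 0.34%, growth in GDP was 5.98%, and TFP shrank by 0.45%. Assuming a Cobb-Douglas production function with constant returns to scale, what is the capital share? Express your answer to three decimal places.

gY = gA + α·gK + (1−α)·gL, so gY − gA − gL = α(gK − gL).
5.98 + 0.45 + 0.34 = α × (14.07 − (-0.34)).
6.77 = 14.41 α, so α = 0.46981.

α = 0.470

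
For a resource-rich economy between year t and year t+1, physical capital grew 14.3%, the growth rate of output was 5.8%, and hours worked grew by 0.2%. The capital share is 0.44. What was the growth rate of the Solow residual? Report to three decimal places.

Labor's share = 1 − 0.44 = 0.56.
Physical capital: 0.44 × 14.3 = 6.292 pp.
Hours worked: 0.56 × 0.2 = 0.112 pp.
TFP growth = 5.8 − 6.404 = -0.604%.

-0.604%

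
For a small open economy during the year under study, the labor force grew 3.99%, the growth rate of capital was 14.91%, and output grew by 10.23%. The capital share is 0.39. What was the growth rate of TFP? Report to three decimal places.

Labor's share = 1 − 0.39 = 0.61.
Capital: 0.39 × 14.91 = 5.8149 pp.
The labor force: 0.61 × 3.99 = 2.4339 pp.
TFP growth = 10.23 − 8.2488 = 1.9812%.

TFP growth was 1.981%.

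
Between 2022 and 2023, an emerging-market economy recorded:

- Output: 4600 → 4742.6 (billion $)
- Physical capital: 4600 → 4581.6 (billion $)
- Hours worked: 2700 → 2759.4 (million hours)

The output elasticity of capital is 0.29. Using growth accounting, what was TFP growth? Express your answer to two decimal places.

Output growth = (4742.6 − 4600) / 4600 = 3.1%.
Physical capital growth = (4581.6 − 4600) / 4600 = -0.4%.
Hours worked growth = (2759.4 − 2700) / 2700 = 2.2%.
Labor's share = 1 − 0.29 = 0.71.
Physical capital: 0.29 × (-0.4) = -0.116 pp.
Hours worked: 0.71 × 2.2 = 1.562 pp.
TFP growth = 3.1 − 1.446 = 1.654%.

TFP grew 1.65%.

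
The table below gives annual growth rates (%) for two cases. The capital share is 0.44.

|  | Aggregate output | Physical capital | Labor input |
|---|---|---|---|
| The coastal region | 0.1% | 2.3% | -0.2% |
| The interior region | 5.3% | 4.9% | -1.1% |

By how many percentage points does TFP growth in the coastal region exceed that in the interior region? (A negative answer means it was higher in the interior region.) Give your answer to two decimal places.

-4.56 percentage points

Labor's share = 1 − 0.44 = 0.56.
The coastal region: TFP = 0.1 − 1.012 + 0.112 = -0.8%.
The interior region: TFP = 5.3 − 2.156 + 0.616 = 3.76%.
Difference = -0.8 − (3.76) = -4.56 pp.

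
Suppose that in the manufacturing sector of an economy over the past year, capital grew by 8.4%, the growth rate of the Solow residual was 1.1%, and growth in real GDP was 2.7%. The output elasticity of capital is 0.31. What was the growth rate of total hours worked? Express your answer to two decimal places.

-1.46%

Labor's share = 1 − 0.31 = 0.69.
gY = gA + 0.31×8.4 + 0.69×g.
0.69×g = 2.7 − 1.1 − 2.604 = -1.004.
g = -1.004 / 0.69 = -1.4551%.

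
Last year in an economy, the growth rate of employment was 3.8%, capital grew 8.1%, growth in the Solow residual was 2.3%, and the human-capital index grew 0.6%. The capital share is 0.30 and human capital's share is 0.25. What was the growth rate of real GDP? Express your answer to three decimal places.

Labor's share = 1 − 0.3 − 0.25 = 0.45.
Capital: 0.3 × 8.1 = 2.43 pp.
The human-capital index: 0.25 × 0.6 = 0.15 pp.
Employment: 0.45 × 3.8 = 1.71 pp.
Output growth = 2.3 + 4.29 = 6.59%.

6.590%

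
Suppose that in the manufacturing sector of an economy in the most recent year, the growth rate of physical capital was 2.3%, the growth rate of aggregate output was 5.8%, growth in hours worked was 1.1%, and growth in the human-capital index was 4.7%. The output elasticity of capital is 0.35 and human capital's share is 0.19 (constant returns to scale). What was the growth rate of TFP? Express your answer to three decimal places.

Labor's share = 1 − 0.35 − 0.19 = 0.46.
Physical capital: 0.35 × 2.3 = 0.805 pp.
The human-capital index: 0.19 × 4.7 = 0.893 pp.
Hours worked: 0.46 × 1.1 = 0.506 pp.
TFP growth = 5.8 − 2.204 = 3.596%.

TFP grew 3.596%.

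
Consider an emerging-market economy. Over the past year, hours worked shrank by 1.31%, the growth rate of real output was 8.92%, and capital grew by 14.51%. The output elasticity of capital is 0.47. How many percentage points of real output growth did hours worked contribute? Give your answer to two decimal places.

-0.69 pp

Labor's share = 1 − 0.47 = 0.53.
Contribution = share × growth = 0.53 × (-1.31) = -0.6943 pp.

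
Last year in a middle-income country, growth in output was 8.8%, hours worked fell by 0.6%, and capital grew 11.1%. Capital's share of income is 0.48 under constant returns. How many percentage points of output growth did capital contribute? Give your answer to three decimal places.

5.328 percentage points

Contribution = share × growth = 0.48 × 11.1 = 5.328 pp.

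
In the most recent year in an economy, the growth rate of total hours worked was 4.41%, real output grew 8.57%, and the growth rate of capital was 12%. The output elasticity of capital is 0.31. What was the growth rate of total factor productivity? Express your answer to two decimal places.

1.81%

Labor's share = 1 − 0.31 = 0.69.
Capital: 0.31 × 12 = 3.72 pp.
Total hours worked: 0.69 × 4.41 = 3.0429 pp.
TFP growth = 8.57 − 6.7629 = 1.8071%.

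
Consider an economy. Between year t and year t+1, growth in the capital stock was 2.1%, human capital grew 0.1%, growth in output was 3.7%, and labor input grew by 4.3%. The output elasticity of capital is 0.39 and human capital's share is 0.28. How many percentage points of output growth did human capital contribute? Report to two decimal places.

Contribution = share × growth = 0.28 × 0.1 = 0.028 pp.

0.03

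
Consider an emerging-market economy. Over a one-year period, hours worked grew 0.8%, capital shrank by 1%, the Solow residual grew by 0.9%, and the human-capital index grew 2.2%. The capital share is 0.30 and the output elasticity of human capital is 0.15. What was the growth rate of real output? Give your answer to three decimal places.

Labor's share = 1 − 0.3 − 0.15 = 0.55.
Capital: 0.3 × (-1) = -0.3 pp.
The human-capital index: 0.15 × 2.2 = 0.33 pp.
Hours worked: 0.55 × 0.8 = 0.44 pp.
Output growth = 0.9 + 0.47 = 1.37%.

Real output growth was 1.370%.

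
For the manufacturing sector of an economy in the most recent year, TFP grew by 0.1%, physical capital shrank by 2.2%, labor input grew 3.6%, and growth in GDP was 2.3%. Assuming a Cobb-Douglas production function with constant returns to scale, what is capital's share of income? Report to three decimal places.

gY = gA + α·gK + (1−α)·gL, so gY − gA − gL = α(gK − gL).
2.3 − 0.1 − 3.6 = α × (-2.2 − 3.6).
-1.4 = -5.8 α, so α = 0.24138.

α = 0.241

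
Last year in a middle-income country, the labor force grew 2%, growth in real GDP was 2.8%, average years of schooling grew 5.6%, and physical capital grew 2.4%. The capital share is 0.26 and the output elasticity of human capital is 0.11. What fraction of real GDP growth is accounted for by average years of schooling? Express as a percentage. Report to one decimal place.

22.0%

Average years of schooling contributed 0.11 × 5.6 = 0.616 pp.
Share of growth = 0.616 / 2.8 × 100 = 22%.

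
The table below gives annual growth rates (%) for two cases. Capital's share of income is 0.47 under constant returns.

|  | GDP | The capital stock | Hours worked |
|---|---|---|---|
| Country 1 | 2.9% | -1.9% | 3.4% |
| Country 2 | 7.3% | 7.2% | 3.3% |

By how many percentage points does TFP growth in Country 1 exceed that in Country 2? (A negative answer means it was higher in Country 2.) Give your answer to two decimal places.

-0.18 percentage points

Labor's share = 1 − 0.47 = 0.53.
Country 1: TFP = 2.9 + 0.893 − 1.802 = 1.991%.
Country 2: TFP = 7.3 − 3.384 − 1.749 = 2.167%.
Difference = 1.991 − (2.167) = -0.176 pp.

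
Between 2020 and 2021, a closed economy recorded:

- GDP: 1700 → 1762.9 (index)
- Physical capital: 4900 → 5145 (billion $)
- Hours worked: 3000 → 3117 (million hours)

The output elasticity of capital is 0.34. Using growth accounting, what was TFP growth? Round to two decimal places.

GDP growth = (1762.9 − 1700) / 1700 = 3.7%.
Physical capital growth = (5145 − 4900) / 4900 = 5%.
Hours worked growth = (3117 − 3000) / 3000 = 3.9%.
Labor's share = 1 − 0.34 = 0.66.
Physical capital: 0.34 × 5 = 1.7 pp.
Hours worked: 0.66 × 3.9 = 2.574 pp.
TFP growth = 3.7 − 4.274 = -0.574%.

-0.57%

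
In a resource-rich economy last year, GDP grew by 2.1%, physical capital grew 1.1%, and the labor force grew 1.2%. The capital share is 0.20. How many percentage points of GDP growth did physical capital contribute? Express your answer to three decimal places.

0.220 pp

Contribution = share × growth = 0.2 × 1.1 = 0.22 pp.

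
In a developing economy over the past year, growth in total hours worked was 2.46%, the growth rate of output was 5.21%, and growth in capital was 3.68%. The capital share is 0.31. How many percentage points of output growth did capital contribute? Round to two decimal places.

1.14

Contribution = share × growth = 0.31 × 3.68 = 1.1408 pp.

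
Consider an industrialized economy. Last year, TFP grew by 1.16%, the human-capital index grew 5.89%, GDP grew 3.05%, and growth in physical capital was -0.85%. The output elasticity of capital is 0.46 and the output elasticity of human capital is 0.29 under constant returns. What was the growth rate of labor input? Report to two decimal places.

Labor input grew 2.29%.

Labor's share = 1 − 0.46 − 0.29 = 0.25.
gY = gA + 0.46×(-0.85) + 0.29×5.89 + 0.25×g.
0.25×g = 3.05 − 1.16 − 1.3171 = 0.5729.
g = 0.5729 / 0.25 = 2.2916%.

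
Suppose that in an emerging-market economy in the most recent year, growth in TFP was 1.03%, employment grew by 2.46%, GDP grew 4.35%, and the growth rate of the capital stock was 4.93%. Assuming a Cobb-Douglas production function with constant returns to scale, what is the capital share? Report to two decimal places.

The capital share is 0.35.

gY = gA + α·gK + (1−α)·gL, so gY − gA − gL = α(gK − gL).
4.35 − 1.03 − 2.46 = α × (4.93 − 2.46).
0.86 = 2.47 α, so α = 0.3482.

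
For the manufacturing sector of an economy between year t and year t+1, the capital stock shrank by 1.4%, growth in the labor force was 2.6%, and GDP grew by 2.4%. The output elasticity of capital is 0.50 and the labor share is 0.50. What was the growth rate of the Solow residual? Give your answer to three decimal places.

1.800%

Labor's share = 1 − 0.5 = 0.5.
The capital stock: 0.5 × (-1.4) = -0.7 pp.
The labor force: 0.5 × 2.6 = 1.3 pp.
TFP growth = 2.4 − 0.6 = 1.8%.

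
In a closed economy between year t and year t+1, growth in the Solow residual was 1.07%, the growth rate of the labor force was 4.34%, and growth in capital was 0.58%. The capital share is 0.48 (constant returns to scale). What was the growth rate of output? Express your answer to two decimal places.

Labor's share = 1 − 0.48 = 0.52.
Capital: 0.48 × 0.58 = 0.2784 pp.
The labor force: 0.52 × 4.34 = 2.2568 pp.
Output growth = 1.07 + 2.5352 = 3.6052%.

Output grew 3.61%.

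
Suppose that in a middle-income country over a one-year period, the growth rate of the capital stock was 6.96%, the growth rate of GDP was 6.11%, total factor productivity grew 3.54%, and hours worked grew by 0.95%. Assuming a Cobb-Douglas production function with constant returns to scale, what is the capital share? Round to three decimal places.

gY = gA + α·gK + (1−α)·gL, so gY − gA − gL = α(gK − gL).
6.11 − 3.54 − 0.95 = α × (6.96 − 0.95).
1.62 = 6.01 α, so α = 0.26955.

0.270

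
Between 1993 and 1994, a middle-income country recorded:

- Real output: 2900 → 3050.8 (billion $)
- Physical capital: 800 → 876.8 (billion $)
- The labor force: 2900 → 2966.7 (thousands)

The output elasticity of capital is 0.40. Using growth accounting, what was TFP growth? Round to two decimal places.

-0.02%

Real output growth = (3050.8 − 2900) / 2900 = 5.2%.
Physical capital growth = (876.8 − 800) / 800 = 9.6%.
The labor force growth = (2966.7 − 2900) / 2900 = 2.3%.
Labor's share = 1 − 0.4 = 0.6.
Physical capital: 0.4 × 9.6 = 3.84 pp.
The labor force: 0.6 × 2.3 = 1.38 pp.
TFP growth = 5.2 − 5.22 = -0.02%.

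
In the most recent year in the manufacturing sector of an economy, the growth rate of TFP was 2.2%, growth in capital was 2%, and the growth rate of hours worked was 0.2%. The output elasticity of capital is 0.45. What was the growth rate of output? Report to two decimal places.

Output grew 3.21%.

Labor's share = 1 − 0.45 = 0.55.
Capital: 0.45 × 2 = 0.9 pp.
Hours worked: 0.55 × 0.2 = 0.11 pp.
Output growth = 2.2 + 1.01 = 3.21%.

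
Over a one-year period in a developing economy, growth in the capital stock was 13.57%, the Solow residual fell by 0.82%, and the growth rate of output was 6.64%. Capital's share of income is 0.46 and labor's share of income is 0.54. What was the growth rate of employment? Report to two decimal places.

Labor's share = 1 − 0.46 = 0.54.
gY = gA + 0.46×13.57 + 0.54×g.
0.54×g = 6.64 + 0.82 − 6.2422 = 1.2178.
g = 1.2178 / 0.54 = 2.2552%.

Employment growth was 2.26%.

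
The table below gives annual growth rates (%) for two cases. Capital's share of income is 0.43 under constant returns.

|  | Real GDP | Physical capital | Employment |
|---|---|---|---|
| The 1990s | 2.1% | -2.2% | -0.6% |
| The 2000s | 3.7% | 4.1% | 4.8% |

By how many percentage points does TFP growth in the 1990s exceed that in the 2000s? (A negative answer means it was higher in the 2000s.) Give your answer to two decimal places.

Labor's share = 1 − 0.43 = 0.57.
The 1990s: TFP = 2.1 + 0.946 + 0.342 = 3.388%.
The 2000s: TFP = 3.7 − 1.763 − 2.736 = -0.799%.
Difference = 3.388 − (-0.799) = 4.187 pp.

4.19 percentage points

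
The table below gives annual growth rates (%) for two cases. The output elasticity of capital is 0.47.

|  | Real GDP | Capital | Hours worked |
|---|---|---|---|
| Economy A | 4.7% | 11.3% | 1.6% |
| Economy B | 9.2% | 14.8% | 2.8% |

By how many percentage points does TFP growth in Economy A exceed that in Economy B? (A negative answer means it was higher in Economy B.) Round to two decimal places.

Labor's share = 1 − 0.47 = 0.53.
Economy A: TFP = 4.7 − 5.311 − 0.848 = -1.459%.
Economy B: TFP = 9.2 − 6.956 − 1.484 = 0.76%.
Difference = -1.459 − (0.76) = -2.219 pp.

-2.22 percentage points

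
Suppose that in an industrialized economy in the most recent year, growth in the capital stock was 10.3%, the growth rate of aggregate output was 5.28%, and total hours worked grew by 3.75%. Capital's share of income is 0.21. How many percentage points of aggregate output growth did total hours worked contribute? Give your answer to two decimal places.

2.96 pp

Labor's share = 1 − 0.21 = 0.79.
Contribution = share × growth = 0.79 × 3.75 = 2.9625 pp.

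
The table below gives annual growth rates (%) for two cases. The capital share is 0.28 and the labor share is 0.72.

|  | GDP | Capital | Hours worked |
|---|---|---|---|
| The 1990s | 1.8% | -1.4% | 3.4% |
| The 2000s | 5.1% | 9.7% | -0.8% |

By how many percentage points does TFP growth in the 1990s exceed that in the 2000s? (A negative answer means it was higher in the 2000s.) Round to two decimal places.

-3.22 percentage points

Labor's share = 1 − 0.28 = 0.72.
The 1990s: TFP = 1.8 + 0.392 − 2.448 = -0.256%.
The 2000s: TFP = 5.1 − 2.716 + 0.576 = 2.96%.
Difference = -0.256 − (2.96) = -3.216 pp.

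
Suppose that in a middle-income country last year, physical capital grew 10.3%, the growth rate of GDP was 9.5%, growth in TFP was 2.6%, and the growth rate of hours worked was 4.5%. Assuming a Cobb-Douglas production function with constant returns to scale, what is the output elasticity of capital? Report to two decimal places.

gY = gA + α·gK + (1−α)·gL, so gY − gA − gL = α(gK − gL).
9.5 − 2.6 − 4.5 = α × (10.3 − 4.5).
2.4 = 5.8 α, so α = 0.4138.

The output elasticity of capital is 0.41.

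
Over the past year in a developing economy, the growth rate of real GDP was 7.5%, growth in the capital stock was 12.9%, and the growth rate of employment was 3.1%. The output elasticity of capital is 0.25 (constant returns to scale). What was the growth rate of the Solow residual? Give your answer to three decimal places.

Labor's share = 1 − 0.25 = 0.75.
The capital stock: 0.25 × 12.9 = 3.225 pp.
Employment: 0.75 × 3.1 = 2.325 pp.
TFP growth = 7.5 − 5.55 = 1.95%.

1.950%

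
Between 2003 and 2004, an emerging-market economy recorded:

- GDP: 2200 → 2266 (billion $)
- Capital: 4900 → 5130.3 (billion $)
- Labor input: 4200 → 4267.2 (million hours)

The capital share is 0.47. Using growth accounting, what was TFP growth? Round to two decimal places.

GDP growth = (2266 − 2200) / 2200 = 3%.
Capital growth = (5130.3 − 4900) / 4900 = 4.7%.
Labor input growth = (4267.2 − 4200) / 4200 = 1.6%.
Labor's share = 1 − 0.47 = 0.53.
Capital: 0.47 × 4.7 = 2.209 pp.
Labor input: 0.53 × 1.6 = 0.848 pp.
TFP growth = 3 − 3.057 = -0.057%.

-0.06%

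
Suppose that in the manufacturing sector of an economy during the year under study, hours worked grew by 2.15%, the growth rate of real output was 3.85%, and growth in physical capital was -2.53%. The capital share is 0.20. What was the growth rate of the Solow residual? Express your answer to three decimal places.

2.636%

Labor's share = 1 − 0.2 = 0.8.
Physical capital: 0.2 × (-2.53) = -0.506 pp.
Hours worked: 0.8 × 2.15 = 1.72 pp.
TFP growth = 3.85 − 1.214 = 2.636%.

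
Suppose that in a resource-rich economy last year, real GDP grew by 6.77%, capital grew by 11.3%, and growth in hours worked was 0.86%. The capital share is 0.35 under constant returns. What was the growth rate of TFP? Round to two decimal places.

Labor's share = 1 − 0.35 = 0.65.
Capital: 0.35 × 11.3 = 3.955 pp.
Hours worked: 0.65 × 0.86 = 0.559 pp.
TFP growth = 6.77 − 4.514 = 2.256%.

TFP grew 2.26%.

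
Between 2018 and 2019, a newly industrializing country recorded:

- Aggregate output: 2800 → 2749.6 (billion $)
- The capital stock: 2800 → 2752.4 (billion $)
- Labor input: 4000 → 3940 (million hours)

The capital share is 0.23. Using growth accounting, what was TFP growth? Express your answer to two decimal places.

Aggregate output growth = (2749.6 − 2800) / 2800 = -1.8%.
The capital stock growth = (2752.4 − 2800) / 2800 = -1.7%.
Labor input growth = (3940 − 4000) / 4000 = -1.5%.
Labor's share = 1 − 0.23 = 0.77.
The capital stock: 0.23 × (-1.7) = -0.391 pp.
Labor input: 0.77 × (-1.5) = -1.155 pp.
TFP growth = -1.8 + 1.546 = -0.254%.

-0.25%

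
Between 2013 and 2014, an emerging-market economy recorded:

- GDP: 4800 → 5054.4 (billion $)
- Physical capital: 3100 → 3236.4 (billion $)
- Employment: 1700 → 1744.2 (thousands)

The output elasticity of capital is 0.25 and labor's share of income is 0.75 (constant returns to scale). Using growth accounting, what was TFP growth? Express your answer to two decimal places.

TFP growth was 2.25%.

GDP growth = (5054.4 − 4800) / 4800 = 5.3%.
Physical capital growth = (3236.4 − 3100) / 3100 = 4.4%.
Employment growth = (1744.2 − 1700) / 1700 = 2.6%.
Labor's share = 1 − 0.25 = 0.75.
Physical capital: 0.25 × 4.4 = 1.1 pp.
Employment: 0.75 × 2.6 = 1.95 pp.
TFP growth = 5.3 − 3.05 = 2.25%.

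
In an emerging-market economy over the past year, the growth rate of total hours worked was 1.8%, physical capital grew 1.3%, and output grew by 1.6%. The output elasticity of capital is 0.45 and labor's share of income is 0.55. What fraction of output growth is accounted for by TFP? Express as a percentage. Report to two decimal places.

1.56%

Labor's share = 1 − 0.45 = 0.55.
Physical capital: 0.45 × 1.3 = 0.585 pp.
Total hours worked: 0.55 × 1.8 = 0.99 pp.
TFP growth = 1.6 − 1.575 = 0.025%.
TFP share of growth = 0.025 / 1.6 × 100 = 1.5625%.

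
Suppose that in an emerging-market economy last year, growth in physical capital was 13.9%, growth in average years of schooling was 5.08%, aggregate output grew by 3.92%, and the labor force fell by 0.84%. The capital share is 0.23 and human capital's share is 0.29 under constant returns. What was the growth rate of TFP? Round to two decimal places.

Labor's share = 1 − 0.23 − 0.29 = 0.48.
Physical capital: 0.23 × 13.9 = 3.197 pp.
Average years of schooling: 0.29 × 5.08 = 1.4732 pp.
The labor force: 0.48 × (-0.84) = -0.4032 pp.
TFP growth = 3.92 − 4.267 = -0.347%.

-0.35%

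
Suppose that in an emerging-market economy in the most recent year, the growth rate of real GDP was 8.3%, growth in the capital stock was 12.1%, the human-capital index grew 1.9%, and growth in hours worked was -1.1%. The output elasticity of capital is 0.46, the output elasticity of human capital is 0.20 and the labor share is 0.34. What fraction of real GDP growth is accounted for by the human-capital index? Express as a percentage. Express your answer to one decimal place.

The human-capital index contributed 0.2 × 1.9 = 0.38 pp.
Share of growth = 0.38 / 8.3 × 100 = 4.578%.

The human-capital index accounted for 4.6% of growth.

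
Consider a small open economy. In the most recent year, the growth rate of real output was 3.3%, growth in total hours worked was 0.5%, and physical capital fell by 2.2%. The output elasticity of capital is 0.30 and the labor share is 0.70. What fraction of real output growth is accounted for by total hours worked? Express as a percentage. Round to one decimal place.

Labor's share = 1 − 0.3 = 0.7.
Total hours worked contributed 0.7 × 0.5 = 0.35 pp.
Share of growth = 0.35 / 3.3 × 100 = 10.606%.

Total hours worked accounted for 10.6% of growth.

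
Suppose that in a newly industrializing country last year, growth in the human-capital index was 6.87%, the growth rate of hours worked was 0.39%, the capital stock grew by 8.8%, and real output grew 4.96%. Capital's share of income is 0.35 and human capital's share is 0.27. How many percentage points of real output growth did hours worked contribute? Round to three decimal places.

0.148 percentage points

Labor's share = 1 − 0.35 − 0.27 = 0.38.
Contribution = share × growth = 0.38 × 0.39 = 0.1482 pp.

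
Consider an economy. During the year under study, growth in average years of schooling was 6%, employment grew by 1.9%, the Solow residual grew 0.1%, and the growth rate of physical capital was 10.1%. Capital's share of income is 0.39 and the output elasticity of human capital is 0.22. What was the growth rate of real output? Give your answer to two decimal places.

Real output grew 6.10%.

Labor's share = 1 − 0.39 − 0.22 = 0.39.
Physical capital: 0.39 × 10.1 = 3.939 pp.
Average years of schooling: 0.22 × 6 = 1.32 pp.
Employment: 0.39 × 1.9 = 0.741 pp.
Output growth = 0.1 + 6 = 6.1%.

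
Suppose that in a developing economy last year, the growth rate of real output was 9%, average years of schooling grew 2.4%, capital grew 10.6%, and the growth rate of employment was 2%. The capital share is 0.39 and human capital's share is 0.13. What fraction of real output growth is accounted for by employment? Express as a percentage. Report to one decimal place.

Employment accounted for 10.7% of growth.

Labor's share = 1 − 0.39 − 0.13 = 0.48.
Employment contributed 0.48 × 2 = 0.96 pp.
Share of growth = 0.96 / 9 × 100 = 10.667%.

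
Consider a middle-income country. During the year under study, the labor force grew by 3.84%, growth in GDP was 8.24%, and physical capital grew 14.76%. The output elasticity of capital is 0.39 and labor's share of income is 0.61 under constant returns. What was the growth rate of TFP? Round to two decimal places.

0.14%

Labor's share = 1 − 0.39 = 0.61.
Physical capital: 0.39 × 14.76 = 5.7564 pp.
The labor force: 0.61 × 3.84 = 2.3424 pp.
TFP growth = 8.24 − 8.0988 = 0.1412%.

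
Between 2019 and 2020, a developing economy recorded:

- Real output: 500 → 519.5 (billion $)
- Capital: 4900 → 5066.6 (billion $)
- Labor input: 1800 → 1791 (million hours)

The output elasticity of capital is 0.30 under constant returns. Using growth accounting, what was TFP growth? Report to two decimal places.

Real output growth = (519.5 − 500) / 500 = 3.9%.
Capital growth = (5066.6 − 4900) / 4900 = 3.4%.
Labor input growth = (1791 − 1800) / 1800 = -0.5%.
Labor's share = 1 − 0.3 = 0.7.
Capital: 0.3 × 3.4 = 1.02 pp.
Labor input: 0.7 × (-0.5) = -0.35 pp.
TFP growth = 3.9 − 0.67 = 3.23%.

3.23%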